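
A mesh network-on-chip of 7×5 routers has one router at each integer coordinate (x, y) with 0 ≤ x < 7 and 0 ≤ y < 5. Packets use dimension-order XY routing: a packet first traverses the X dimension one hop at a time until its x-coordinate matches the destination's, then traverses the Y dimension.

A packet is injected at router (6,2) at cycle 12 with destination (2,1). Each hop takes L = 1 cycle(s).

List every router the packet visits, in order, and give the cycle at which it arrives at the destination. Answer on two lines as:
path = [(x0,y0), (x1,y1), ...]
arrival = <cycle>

path = [(6,2), (5,2), (4,2), (3,2), (2,2), (2,1)]
arrival = 17

src (6,2)  cyc=12
W→(5,2)  cyc=13
W→(4,2)  cyc=14
W→(3,2)  cyc=15
W→(2,2)  cyc=16
S→(2,1)  cyc=17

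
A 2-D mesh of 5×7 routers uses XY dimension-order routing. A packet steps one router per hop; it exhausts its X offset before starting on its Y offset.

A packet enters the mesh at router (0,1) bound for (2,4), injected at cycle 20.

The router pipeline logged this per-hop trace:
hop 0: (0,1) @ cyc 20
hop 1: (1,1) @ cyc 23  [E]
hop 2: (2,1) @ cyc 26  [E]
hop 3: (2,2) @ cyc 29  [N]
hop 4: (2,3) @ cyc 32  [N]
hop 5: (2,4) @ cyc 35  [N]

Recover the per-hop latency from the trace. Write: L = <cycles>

L = 3

Δcyc across hop 0→1: 23 − 20 = 3.
One hop costs L cycles, so L = 3.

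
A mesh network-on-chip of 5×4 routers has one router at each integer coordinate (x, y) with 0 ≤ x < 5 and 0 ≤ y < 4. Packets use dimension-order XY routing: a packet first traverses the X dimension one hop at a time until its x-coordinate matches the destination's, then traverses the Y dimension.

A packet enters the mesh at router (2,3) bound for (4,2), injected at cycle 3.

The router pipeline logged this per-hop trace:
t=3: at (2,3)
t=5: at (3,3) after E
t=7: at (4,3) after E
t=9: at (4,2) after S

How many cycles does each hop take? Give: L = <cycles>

L = 2

From hop 0 (3) to hop 1 (5): +2 cycles.
That increment is L by definition: L = 2.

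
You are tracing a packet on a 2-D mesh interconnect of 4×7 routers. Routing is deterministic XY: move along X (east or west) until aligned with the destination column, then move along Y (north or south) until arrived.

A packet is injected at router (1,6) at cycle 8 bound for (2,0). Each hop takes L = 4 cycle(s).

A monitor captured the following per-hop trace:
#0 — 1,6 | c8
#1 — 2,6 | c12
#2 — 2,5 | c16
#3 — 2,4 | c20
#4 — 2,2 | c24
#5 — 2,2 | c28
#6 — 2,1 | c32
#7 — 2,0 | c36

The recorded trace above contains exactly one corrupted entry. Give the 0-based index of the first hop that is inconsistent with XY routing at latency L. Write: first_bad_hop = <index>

first_bad_hop = 4

[1] (+1,+0) / 4c ⇒ ok
[2] (+0,-1) / 4c ⇒ ok
[3] (+0,-1) / 4c ⇒ ok
[4] (+0,-2) / 4c ⇒ BAD: non-unit step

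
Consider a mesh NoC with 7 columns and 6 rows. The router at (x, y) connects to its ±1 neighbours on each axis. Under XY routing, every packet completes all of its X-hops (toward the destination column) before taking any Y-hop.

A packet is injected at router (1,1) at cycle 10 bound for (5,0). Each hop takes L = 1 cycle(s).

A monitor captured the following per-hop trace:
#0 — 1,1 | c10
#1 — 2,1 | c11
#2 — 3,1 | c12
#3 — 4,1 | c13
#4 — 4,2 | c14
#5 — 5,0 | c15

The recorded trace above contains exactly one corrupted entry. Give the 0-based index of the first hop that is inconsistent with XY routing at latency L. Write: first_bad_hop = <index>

check 1→ d=(1,0) cyc+1: ok
check 2→ d=(1,0) cyc+1: ok
check 3→ d=(1,0) cyc+1: ok
check 4→ d=(0,1) cyc+1: BAD: Y-move but x=4≠5

first_bad_hop = 4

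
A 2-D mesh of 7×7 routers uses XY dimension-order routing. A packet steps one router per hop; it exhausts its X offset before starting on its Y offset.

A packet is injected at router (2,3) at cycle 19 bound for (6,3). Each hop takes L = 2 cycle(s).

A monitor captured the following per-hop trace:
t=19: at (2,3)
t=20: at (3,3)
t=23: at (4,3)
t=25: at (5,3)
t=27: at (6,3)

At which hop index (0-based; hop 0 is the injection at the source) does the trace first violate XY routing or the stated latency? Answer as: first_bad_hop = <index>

first_bad_hop = 1

hop 1: step (+1,+0), +1 cyc — BAD: Δcyc=1≠L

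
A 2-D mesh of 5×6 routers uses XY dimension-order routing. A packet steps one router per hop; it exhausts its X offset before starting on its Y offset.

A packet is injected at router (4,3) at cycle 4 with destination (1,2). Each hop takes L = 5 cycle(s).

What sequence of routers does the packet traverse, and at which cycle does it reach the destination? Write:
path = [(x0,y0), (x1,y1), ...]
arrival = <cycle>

path = [(4,3), (3,3), (2,3), (1,3), (1,2)]
arrival = 24

t=4: at (4,3)
t=9: at (3,3) after W
t=14: at (2,3) after W
t=19: at (1,3) after W
t=24: at (1,2) after S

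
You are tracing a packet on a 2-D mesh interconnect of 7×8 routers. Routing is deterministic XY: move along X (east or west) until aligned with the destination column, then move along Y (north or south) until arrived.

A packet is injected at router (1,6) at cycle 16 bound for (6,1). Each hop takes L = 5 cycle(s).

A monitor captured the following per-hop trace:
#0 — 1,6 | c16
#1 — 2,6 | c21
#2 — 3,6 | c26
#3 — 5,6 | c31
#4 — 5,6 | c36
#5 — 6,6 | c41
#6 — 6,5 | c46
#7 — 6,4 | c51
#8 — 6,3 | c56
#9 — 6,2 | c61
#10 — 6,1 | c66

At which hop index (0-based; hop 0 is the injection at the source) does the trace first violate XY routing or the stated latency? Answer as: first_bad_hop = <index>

  1: Δx=+1 Δy=+0 Δt=5 [ok]
  2: Δx=+1 Δy=+0 Δt=5 [ok]
  3: Δx=+2 Δy=+0 Δt=5 [BAD: non-unit step]

first_bad_hop = 3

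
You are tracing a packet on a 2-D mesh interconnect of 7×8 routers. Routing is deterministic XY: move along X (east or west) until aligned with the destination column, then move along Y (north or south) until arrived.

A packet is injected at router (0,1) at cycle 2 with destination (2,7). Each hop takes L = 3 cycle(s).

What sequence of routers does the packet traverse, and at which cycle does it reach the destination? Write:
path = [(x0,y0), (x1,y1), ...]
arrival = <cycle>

src (0,1)  cyc=2
E→(1,1)  cyc=5
E→(2,1)  cyc=8
N→(2,2)  cyc=11
N→(2,3)  cyc=14
N→(2,4)  cyc=17
N→(2,5)  cyc=20
N→(2,6)  cyc=23
N→(2,7)  cyc=26

path = [(0,1), (1,1), (2,1), (2,2), (2,3), (2,4), (2,5), (2,6), (2,7)]
arrival = 26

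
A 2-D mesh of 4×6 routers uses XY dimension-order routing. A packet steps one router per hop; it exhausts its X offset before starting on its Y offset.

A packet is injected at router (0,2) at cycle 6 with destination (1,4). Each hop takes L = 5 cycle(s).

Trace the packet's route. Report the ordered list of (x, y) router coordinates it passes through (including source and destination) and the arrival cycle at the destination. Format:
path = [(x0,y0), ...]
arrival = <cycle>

path = [(0,2), (1,2), (1,3), (1,4)]
arrival = 21

#0 — 0,2 | c6
#1 — 1,2 | c11 | E
#2 — 1,3 | c16 | N
#3 — 1,4 | c21 | N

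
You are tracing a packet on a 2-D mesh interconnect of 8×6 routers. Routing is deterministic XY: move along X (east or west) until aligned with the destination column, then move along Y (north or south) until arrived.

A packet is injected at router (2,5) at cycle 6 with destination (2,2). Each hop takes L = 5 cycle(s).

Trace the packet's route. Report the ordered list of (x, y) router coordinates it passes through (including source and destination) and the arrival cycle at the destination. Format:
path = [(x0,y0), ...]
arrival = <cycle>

path = [(2,5), (2,4), (2,3), (2,2)]
arrival = 21

hop 0: (2,5) @ cyc 6
hop 1: (2,4) @ cyc 11  [S]
hop 2: (2,3) @ cyc 16  [S]
hop 3: (2,2) @ cyc 21  [S]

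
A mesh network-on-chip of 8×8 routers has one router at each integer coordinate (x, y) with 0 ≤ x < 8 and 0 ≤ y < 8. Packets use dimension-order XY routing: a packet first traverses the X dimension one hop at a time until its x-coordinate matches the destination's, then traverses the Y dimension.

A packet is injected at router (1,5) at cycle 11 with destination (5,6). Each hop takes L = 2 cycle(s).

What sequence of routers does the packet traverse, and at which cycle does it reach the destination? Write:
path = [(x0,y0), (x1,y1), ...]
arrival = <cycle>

src (1,5)  cyc=11
E→(2,5)  cyc=13
E→(3,5)  cyc=15
E→(4,5)  cyc=17
E→(5,5)  cyc=19
N→(5,6)  cyc=21

path = [(1,5), (2,5), (3,5), (4,5), (5,5), (5,6)]
arrival = 21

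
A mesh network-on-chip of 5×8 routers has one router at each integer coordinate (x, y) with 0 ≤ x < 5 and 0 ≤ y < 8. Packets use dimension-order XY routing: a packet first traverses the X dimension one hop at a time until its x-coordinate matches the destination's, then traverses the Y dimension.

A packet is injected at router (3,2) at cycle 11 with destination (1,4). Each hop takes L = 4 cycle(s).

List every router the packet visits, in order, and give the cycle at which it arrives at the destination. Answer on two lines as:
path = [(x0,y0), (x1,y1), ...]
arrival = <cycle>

path = [(3,2), (2,2), (1,2), (1,3), (1,4)]
arrival = 27

src (3,2)  cyc=11
W→(2,2)  cyc=15
W→(1,2)  cyc=19
N→(1,3)  cyc=23
N→(1,4)  cyc=27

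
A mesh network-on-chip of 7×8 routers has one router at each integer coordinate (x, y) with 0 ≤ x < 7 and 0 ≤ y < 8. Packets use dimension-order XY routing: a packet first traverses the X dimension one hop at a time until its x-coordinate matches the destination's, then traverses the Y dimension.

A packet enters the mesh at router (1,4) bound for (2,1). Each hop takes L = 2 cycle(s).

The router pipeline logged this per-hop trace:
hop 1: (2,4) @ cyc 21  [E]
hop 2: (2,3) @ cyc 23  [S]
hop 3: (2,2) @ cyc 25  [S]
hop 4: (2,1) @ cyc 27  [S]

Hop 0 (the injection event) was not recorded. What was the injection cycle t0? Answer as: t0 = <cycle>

t0 = 19

cyc[1] = 21 and cyc[k] = t0 + k·L for every k.
So t0 = 21 − 1·2 = 19.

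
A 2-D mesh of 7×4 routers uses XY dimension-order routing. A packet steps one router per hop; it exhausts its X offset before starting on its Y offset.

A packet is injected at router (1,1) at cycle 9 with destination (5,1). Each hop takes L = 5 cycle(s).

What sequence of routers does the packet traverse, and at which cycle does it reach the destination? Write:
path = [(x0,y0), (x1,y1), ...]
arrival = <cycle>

src (1,1)  cyc=9
E→(2,1)  cyc=14
E→(3,1)  cyc=19
E→(4,1)  cyc=24
E→(5,1)  cyc=29

path = [(1,1), (2,1), (3,1), (4,1), (5,1)]
arrival = 29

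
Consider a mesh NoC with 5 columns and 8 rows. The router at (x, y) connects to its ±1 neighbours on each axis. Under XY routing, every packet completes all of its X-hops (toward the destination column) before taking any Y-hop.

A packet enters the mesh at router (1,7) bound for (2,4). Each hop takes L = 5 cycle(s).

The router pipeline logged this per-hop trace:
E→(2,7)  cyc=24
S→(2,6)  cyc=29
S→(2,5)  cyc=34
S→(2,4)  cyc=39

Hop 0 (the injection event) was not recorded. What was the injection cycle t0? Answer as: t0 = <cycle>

cyc[1] = 24 and cyc[k] = t0 + k·L for every k.
So t0 = 24 − 1·5 = 19.

t0 = 19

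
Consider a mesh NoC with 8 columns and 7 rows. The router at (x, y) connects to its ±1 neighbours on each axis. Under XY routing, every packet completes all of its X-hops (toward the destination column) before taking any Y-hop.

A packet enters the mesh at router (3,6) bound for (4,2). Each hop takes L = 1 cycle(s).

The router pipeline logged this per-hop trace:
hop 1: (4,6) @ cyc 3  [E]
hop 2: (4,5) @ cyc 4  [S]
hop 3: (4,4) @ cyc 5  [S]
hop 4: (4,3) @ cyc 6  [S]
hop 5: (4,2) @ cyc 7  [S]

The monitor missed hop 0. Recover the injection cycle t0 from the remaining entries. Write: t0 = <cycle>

t0 = 2

At hop 1 the cycle is 3; in general cyc_k = t0 + kL.
t0 = cyc[1] − L = 3 − 1 = 2.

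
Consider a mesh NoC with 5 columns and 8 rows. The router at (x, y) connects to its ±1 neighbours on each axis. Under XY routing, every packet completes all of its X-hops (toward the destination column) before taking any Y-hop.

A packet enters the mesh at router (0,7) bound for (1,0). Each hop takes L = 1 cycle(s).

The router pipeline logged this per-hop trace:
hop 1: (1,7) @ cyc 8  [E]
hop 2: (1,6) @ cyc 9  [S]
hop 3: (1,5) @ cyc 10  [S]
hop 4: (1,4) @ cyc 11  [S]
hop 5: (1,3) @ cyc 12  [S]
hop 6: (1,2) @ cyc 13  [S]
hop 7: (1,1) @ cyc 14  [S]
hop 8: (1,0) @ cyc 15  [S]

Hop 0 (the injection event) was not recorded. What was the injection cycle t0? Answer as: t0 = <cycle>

t0 = 7

cyc[1] = 8 and cyc[k] = t0 + k·L for every k.
Therefore t0 = 8 − L = 7.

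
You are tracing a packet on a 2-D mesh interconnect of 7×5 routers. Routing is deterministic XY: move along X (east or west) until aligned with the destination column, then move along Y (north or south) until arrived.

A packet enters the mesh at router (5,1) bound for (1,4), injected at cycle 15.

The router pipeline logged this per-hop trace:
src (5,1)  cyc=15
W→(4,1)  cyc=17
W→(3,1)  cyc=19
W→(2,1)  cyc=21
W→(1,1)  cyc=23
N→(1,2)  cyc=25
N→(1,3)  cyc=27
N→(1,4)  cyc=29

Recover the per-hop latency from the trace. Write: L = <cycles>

From hop 0 (15) to hop 1 (17): +2 cycles.
Each hop adds L, hence L = 2.

L = 2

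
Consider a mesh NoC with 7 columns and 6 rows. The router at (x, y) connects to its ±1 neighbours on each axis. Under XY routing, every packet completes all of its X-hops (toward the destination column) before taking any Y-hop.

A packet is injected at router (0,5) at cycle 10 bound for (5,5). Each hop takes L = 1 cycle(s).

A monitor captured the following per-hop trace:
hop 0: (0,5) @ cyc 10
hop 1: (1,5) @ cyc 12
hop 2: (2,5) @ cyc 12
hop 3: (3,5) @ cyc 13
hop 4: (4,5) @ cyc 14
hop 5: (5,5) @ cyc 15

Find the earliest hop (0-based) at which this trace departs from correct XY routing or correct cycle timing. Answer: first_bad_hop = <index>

first_bad_hop = 1

hop 1: step (+1,+0), +2 cyc — BAD: Δcyc=2≠L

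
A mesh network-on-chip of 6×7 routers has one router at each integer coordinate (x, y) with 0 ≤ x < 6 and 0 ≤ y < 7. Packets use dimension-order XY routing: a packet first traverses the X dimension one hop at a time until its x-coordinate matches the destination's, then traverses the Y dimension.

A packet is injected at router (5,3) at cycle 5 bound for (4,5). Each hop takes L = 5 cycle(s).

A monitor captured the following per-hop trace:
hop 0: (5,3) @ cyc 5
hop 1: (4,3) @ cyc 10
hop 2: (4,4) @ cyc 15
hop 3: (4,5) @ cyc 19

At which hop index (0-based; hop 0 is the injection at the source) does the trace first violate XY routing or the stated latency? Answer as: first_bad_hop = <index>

first_bad_hop = 3

[1] (-1,+0) / 5c ⇒ ok
[2] (+0,+1) / 5c ⇒ ok
[3] (+0,+1) / 4c ⇒ BAD: Δcyc=4≠L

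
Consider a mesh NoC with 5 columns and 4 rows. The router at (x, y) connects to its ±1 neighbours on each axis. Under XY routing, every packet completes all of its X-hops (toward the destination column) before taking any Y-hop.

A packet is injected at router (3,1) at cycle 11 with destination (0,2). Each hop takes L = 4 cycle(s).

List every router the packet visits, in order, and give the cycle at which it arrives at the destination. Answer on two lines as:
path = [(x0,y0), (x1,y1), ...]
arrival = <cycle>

  0. router=(3,1) cycle=11 (inject)
  1. router=(2,1) cycle=15 dir=W
  2. router=(1,1) cycle=19 dir=W
  3. router=(0,1) cycle=23 dir=W
  4. router=(0,2) cycle=27 dir=N

path = [(3,1), (2,1), (1,1), (0,1), (0,2)]
arrival = 27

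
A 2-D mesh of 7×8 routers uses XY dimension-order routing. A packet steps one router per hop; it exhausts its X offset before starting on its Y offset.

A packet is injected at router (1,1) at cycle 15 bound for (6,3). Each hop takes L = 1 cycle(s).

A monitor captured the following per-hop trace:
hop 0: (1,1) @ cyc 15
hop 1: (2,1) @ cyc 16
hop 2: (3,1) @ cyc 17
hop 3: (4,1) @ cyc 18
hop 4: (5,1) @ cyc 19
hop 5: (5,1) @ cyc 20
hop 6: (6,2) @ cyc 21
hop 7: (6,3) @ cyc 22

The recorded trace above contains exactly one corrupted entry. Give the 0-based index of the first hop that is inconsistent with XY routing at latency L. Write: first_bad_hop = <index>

  1: Δx=+1 Δy=+0 Δt=1 [ok]
  2: Δx=+1 Δy=+0 Δt=1 [ok]
  3: Δx=+1 Δy=+0 Δt=1 [ok]
  4: Δx=+1 Δy=+0 Δt=1 [ok]
  5: Δx=+0 Δy=+0 Δt=1 [BAD: non-unit step]

first_bad_hop = 5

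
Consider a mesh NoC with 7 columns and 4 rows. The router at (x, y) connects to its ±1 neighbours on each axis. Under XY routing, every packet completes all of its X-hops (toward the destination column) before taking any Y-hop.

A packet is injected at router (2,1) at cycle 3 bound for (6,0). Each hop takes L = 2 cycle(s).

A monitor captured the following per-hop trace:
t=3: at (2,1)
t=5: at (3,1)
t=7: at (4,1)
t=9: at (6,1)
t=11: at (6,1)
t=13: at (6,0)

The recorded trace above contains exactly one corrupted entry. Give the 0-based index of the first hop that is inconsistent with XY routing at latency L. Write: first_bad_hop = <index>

first_bad_hop = 3

hop 1: step (+1,+0), +2 cyc — ok
hop 2: step (+1,+0), +2 cyc — ok
hop 3: step (+2,+0), +2 cyc — BAD: non-unit step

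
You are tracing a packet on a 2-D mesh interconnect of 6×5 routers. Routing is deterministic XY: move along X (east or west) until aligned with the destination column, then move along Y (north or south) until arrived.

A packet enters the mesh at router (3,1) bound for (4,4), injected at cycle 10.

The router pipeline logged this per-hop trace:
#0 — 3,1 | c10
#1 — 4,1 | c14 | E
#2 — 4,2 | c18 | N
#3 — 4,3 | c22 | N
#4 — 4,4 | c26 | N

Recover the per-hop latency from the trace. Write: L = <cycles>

L = 4

From hop 0 (10) to hop 1 (14): +4 cycles.
Per-hop latency L = Δcyc = 4.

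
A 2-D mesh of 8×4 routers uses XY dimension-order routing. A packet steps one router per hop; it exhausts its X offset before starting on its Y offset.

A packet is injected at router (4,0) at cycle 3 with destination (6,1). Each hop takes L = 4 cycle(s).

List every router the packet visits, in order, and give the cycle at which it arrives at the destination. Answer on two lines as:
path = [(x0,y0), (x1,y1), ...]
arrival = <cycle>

path = [(4,0), (5,0), (6,0), (6,1)]
arrival = 15

hop 0: (4,0) @ cyc 3
hop 1: (5,0) @ cyc 7  [E]
hop 2: (6,0) @ cyc 11  [E]
hop 3: (6,1) @ cyc 15  [N]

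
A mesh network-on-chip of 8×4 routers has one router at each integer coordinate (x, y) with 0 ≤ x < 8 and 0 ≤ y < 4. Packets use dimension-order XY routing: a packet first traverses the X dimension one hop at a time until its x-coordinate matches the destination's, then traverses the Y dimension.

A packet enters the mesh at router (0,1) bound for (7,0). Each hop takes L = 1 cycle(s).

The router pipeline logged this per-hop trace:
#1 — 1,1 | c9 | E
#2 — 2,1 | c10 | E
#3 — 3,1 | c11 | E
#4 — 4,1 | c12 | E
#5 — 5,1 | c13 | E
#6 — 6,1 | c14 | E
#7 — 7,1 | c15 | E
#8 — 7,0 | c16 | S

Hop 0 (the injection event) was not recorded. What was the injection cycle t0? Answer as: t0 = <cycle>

Hop 1 reached at cycle 9; hop k is at t0 + k·L.
Therefore t0 = 9 − L = 8.

t0 = 8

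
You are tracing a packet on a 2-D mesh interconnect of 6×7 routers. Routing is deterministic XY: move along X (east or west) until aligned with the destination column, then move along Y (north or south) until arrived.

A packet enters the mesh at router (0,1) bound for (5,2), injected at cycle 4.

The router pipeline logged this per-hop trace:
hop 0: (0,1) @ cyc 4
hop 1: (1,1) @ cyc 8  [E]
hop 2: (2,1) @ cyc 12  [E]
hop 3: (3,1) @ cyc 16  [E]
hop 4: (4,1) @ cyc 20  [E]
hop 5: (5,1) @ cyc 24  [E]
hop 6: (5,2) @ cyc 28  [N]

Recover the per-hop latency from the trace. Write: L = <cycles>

From hop 0 (4) to hop 1 (8): +4 cycles.
One hop costs L cycles, so L = 4.

L = 4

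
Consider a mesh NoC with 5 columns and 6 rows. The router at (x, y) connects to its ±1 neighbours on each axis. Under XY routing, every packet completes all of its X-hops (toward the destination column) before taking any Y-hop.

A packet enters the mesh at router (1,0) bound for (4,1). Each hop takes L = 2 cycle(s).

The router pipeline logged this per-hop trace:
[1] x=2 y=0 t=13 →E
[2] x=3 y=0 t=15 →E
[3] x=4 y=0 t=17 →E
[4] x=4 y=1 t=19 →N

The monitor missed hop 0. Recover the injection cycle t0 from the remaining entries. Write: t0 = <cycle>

t0 = 11

At hop 1 the cycle is 13; in general cyc_k = t0 + kL.
Therefore t0 = 13 − L = 11.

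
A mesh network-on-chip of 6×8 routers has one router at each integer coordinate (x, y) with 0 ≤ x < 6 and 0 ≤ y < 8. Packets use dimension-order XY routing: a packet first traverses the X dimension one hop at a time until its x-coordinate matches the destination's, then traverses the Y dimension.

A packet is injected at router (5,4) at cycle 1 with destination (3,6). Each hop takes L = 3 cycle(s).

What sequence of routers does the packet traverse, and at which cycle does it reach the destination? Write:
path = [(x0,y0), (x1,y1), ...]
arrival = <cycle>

path = [(5,4), (4,4), (3,4), (3,5), (3,6)]
arrival = 13

hop 0: (5,4) @ cyc 1
hop 1: (4,4) @ cyc 4  [W]
hop 2: (3,4) @ cyc 7  [W]
hop 3: (3,5) @ cyc 10  [N]
hop 4: (3,6) @ cyc 13  [N]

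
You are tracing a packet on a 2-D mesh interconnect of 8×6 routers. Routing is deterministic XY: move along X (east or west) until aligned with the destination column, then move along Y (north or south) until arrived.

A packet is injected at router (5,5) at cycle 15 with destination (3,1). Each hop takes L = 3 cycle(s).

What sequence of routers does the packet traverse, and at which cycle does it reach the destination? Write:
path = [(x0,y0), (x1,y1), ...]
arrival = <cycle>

path = [(5,5), (4,5), (3,5), (3,4), (3,3), (3,2), (3,1)]
arrival = 33

hop 0: (5,5) @ cyc 15
hop 1: (4,5) @ cyc 18  [W]
hop 2: (3,5) @ cyc 21  [W]
hop 3: (3,4) @ cyc 24  [S]
hop 4: (3,3) @ cyc 27  [S]
hop 5: (3,2) @ cyc 30  [S]
hop 6: (3,1) @ cyc 33  [S]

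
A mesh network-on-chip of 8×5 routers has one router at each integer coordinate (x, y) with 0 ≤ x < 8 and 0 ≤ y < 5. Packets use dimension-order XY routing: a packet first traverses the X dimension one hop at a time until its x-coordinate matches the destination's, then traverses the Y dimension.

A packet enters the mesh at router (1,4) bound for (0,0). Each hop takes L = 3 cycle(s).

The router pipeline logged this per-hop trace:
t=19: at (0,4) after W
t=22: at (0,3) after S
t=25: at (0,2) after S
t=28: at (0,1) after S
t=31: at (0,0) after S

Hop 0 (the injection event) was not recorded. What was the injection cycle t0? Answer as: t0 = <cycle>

Hop 1 reached at cycle 19; hop k is at t0 + k·L.
t0 = cyc[1] − L = 19 − 3 = 16.

t0 = 16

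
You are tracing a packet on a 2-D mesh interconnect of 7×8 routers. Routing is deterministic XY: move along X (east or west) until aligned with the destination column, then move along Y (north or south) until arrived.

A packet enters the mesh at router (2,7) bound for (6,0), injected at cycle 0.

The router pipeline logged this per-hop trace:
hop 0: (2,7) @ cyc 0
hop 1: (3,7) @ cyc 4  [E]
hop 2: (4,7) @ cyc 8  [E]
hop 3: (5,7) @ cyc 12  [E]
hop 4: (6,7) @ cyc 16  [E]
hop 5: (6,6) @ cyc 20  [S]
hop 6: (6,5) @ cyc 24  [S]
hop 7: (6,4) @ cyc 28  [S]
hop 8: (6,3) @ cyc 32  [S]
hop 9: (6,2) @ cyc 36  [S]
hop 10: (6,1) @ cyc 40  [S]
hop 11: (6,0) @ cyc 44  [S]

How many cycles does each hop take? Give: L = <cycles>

L = 4

cyc[1] − cyc[0] = 4 − 0 = 4.
Each hop adds L, hence L = 4.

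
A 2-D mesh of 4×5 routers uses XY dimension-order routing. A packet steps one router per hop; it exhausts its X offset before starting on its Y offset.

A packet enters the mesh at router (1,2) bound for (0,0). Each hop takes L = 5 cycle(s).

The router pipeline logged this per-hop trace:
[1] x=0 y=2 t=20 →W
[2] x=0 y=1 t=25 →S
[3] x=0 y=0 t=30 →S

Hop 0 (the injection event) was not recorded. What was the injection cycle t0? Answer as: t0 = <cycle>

t0 = 15

Hop 1 reached at cycle 20; hop k is at t0 + k·L.
So t0 = 20 − 1·5 = 15.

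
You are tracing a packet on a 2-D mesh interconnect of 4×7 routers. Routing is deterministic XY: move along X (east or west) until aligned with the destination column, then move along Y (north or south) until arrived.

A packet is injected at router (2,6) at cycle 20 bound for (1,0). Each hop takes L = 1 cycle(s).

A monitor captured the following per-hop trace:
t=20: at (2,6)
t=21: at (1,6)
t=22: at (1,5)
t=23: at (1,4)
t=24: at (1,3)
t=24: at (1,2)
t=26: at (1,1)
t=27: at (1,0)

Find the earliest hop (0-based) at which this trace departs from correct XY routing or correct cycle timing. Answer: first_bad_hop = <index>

  1: Δx=-1 Δy=+0 Δt=1 [ok]
  2: Δx=+0 Δy=-1 Δt=1 [ok]
  3: Δx=+0 Δy=-1 Δt=1 [ok]
  4: Δx=+0 Δy=-1 Δt=1 [ok]
  5: Δx=+0 Δy=-1 Δt=0 [BAD: Δcyc=0≠L]

first_bad_hop = 5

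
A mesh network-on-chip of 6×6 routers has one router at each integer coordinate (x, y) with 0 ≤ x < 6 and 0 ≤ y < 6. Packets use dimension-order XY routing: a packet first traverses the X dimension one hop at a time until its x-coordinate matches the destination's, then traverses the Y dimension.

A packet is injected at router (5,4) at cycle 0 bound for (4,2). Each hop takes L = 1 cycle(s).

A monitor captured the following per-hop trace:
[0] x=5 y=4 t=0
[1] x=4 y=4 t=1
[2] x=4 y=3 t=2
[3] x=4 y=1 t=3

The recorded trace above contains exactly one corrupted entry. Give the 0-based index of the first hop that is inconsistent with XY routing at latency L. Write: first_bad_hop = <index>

first_bad_hop = 3

check 1→ d=(-1,0) cyc+1: ok
check 2→ d=(0,-1) cyc+1: ok
check 3→ d=(0,-2) cyc+1: BAD: non-unit step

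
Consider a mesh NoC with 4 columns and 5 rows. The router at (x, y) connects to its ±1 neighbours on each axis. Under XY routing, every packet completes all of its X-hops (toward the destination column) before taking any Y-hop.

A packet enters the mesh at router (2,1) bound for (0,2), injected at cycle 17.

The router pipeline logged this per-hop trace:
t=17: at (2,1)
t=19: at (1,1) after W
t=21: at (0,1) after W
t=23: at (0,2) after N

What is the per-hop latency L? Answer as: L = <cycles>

Δcyc across hop 0→1: 19 − 17 = 2.
Each hop adds L, hence L = 2.

L = 2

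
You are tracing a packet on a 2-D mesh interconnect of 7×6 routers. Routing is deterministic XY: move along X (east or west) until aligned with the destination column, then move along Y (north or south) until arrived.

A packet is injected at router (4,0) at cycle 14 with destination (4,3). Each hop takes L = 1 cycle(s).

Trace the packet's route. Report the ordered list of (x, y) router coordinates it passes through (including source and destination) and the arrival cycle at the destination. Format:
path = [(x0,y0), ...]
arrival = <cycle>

  0. router=(4,0) cycle=14 (inject)
  1. router=(4,1) cycle=15 dir=N
  2. router=(4,2) cycle=16 dir=N
  3. router=(4,3) cycle=17 dir=N

path = [(4,0), (4,1), (4,2), (4,3)]
arrival = 17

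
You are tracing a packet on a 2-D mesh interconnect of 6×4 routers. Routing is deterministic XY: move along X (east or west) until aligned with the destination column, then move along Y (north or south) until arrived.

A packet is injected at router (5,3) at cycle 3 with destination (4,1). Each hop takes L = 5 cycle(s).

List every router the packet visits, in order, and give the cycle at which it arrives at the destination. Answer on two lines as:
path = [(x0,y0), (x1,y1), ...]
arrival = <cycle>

path = [(5,3), (4,3), (4,2), (4,1)]
arrival = 18

hop 0: (5,3) @ cyc 3
hop 1: (4,3) @ cyc 8  [W]
hop 2: (4,2) @ cyc 13  [S]
hop 3: (4,1) @ cyc 18  [S]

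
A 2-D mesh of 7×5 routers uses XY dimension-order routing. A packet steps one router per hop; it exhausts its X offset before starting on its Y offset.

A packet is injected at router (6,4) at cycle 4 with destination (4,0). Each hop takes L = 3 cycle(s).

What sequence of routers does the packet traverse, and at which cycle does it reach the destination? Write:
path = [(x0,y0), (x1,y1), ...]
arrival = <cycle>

path = [(6,4), (5,4), (4,4), (4,3), (4,2), (4,1), (4,0)]
arrival = 22

#0 — 6,4 | c4
#1 — 5,4 | c7 | W
#2 — 4,4 | c10 | W
#3 — 4,3 | c13 | S
#4 — 4,2 | c16 | S
#5 — 4,1 | c19 | S
#6 — 4,0 | c22 | S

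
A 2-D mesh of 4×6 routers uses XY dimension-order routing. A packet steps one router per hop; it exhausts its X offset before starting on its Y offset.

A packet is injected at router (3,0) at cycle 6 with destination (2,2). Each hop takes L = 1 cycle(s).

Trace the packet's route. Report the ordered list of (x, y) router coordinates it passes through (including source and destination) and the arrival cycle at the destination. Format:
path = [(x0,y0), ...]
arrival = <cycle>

path = [(3,0), (2,0), (2,1), (2,2)]
arrival = 9

t=6: at (3,0)
t=7: at (2,0) after W
t=8: at (2,1) after N
t=9: at (2,2) after N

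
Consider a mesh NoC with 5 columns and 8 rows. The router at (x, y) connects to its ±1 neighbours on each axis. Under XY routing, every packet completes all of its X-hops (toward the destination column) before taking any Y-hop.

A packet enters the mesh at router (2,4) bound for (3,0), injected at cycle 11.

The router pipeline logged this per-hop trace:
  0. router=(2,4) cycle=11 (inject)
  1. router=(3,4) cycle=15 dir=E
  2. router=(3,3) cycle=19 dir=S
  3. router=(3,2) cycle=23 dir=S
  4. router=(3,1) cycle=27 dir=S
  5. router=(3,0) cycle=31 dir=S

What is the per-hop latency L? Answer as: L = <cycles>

L = 4

Between hops 0 and 1 the cycle counter advances 15 − 11 = 4.
Each hop adds L, hence L = 4.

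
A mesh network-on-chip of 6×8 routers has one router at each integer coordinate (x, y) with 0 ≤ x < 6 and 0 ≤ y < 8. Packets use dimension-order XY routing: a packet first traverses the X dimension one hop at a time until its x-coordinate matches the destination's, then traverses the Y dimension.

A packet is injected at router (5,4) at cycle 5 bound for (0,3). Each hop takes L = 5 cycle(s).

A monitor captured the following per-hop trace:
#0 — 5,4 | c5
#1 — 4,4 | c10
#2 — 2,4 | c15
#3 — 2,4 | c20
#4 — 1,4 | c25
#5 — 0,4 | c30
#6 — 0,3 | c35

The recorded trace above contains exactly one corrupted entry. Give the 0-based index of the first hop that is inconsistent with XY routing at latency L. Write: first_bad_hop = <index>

check 1→ d=(-1,0) cyc+5: ok
check 2→ d=(-2,0) cyc+5: BAD: non-unit step

first_bad_hop = 2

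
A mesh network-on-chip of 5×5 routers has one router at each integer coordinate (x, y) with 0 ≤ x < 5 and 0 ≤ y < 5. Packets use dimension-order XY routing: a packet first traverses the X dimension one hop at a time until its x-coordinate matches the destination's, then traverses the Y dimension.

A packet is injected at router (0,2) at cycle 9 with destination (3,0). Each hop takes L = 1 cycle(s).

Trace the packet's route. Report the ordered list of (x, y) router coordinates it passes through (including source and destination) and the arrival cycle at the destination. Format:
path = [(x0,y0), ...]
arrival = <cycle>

t=9: at (0,2)
t=10: at (1,2) after E
t=11: at (2,2) after E
t=12: at (3,2) after E
t=13: at (3,1) after S
t=14: at (3,0) after S

path = [(0,2), (1,2), (2,2), (3,2), (3,1), (3,0)]
arrival = 14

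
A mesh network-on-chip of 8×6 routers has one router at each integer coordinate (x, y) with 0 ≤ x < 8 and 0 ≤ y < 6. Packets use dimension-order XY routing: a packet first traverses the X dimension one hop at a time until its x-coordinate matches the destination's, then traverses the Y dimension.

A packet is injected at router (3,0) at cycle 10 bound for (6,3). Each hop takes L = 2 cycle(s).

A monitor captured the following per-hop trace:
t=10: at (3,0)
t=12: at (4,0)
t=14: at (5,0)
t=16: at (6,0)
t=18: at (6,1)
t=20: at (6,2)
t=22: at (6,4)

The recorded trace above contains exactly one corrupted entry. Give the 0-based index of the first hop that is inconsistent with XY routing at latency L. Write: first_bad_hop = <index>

hop 1: step (+1,+0), +2 cyc — ok
hop 2: step (+1,+0), +2 cyc — ok
hop 3: step (+1,+0), +2 cyc — ok
hop 4: step (+0,+1), +2 cyc — ok
hop 5: step (+0,+1), +2 cyc — ok
hop 6: step (+0,+2), +2 cyc — BAD: non-unit step

first_bad_hop = 6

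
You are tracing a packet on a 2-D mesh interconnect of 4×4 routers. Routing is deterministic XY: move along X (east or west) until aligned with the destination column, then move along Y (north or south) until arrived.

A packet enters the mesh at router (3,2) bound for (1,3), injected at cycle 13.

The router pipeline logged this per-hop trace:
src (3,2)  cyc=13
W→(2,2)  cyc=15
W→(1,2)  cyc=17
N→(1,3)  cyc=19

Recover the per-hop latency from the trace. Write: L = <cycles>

L = 2

Between hops 0 and 1 the cycle counter advances 15 − 13 = 2.
Per-hop latency L = Δcyc = 2.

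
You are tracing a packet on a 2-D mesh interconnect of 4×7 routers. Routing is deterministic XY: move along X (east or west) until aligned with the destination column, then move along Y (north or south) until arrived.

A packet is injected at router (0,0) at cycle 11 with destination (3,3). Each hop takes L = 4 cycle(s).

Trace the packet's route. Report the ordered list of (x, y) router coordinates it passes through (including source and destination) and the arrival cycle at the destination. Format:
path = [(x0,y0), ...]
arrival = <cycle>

src (0,0)  cyc=11
E→(1,0)  cyc=15
E→(2,0)  cyc=19
E→(3,0)  cyc=23
N→(3,1)  cyc=27
N→(3,2)  cyc=31
N→(3,3)  cyc=35

path = [(0,0), (1,0), (2,0), (3,0), (3,1), (3,2), (3,3)]
arrival = 35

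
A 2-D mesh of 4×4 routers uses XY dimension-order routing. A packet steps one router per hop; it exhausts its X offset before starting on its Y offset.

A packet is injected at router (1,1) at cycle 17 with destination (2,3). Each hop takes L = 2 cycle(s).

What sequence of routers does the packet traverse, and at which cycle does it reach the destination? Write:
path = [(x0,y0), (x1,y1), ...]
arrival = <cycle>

src (1,1)  cyc=17
E→(2,1)  cyc=19
N→(2,2)  cyc=21
N→(2,3)  cyc=23

path = [(1,1), (2,1), (2,2), (2,3)]
arrival = 23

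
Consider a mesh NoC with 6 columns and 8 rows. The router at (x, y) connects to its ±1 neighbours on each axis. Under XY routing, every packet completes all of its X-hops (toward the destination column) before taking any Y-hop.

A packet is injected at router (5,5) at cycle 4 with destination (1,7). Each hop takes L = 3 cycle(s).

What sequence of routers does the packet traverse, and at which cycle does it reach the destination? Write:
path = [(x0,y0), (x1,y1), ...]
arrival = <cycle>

path = [(5,5), (4,5), (3,5), (2,5), (1,5), (1,6), (1,7)]
arrival = 22

t=4: at (5,5)
t=7: at (4,5) after W
t=10: at (3,5) after W
t=13: at (2,5) after W
t=16: at (1,5) after W
t=19: at (1,6) after N
t=22: at (1,7) after N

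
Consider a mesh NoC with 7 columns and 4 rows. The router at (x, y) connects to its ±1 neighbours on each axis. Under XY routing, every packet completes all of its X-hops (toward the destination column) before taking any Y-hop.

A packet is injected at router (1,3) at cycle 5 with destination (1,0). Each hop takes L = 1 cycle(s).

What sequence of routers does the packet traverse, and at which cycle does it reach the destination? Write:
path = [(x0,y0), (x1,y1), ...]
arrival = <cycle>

path = [(1,3), (1,2), (1,1), (1,0)]
arrival = 8

t=5: at (1,3)
t=6: at (1,2) after S
t=7: at (1,1) after S
t=8: at (1,0) after S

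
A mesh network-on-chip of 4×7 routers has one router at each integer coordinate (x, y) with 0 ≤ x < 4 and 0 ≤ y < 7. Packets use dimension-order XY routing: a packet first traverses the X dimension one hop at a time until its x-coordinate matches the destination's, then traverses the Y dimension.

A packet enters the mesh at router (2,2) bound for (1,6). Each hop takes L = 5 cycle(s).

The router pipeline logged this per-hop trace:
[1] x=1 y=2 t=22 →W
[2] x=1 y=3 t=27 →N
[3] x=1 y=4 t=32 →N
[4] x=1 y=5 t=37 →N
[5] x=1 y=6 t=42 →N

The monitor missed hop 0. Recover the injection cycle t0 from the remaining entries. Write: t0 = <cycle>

t0 = 17

At hop 1 the cycle is 22; in general cyc_k = t0 + kL.
So t0 = 22 − 1·5 = 17.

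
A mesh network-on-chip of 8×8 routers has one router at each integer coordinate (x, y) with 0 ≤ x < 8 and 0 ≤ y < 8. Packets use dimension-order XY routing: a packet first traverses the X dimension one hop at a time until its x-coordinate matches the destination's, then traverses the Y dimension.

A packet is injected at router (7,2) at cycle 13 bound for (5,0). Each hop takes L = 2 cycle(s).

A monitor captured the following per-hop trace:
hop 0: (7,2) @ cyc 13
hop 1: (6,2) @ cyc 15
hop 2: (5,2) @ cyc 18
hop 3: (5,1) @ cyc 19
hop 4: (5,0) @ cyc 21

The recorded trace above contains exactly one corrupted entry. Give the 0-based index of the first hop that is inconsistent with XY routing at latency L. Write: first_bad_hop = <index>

first_bad_hop = 2

  1: Δx=-1 Δy=+0 Δt=2 [ok]
  2: Δx=-1 Δy=+0 Δt=3 [BAD: Δcyc=3≠L]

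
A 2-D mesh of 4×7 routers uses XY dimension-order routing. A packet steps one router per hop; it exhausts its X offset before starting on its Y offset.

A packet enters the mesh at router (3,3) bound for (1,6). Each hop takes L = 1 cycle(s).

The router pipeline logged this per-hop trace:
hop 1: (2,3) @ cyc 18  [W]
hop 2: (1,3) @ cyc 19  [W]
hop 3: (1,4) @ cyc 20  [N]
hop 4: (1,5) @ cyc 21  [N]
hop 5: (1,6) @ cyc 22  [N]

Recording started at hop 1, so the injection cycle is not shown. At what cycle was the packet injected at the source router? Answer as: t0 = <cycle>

t0 = 17

Hop 1 reached at cycle 18; hop k is at t0 + k·L.
Therefore t0 = 18 − L = 17.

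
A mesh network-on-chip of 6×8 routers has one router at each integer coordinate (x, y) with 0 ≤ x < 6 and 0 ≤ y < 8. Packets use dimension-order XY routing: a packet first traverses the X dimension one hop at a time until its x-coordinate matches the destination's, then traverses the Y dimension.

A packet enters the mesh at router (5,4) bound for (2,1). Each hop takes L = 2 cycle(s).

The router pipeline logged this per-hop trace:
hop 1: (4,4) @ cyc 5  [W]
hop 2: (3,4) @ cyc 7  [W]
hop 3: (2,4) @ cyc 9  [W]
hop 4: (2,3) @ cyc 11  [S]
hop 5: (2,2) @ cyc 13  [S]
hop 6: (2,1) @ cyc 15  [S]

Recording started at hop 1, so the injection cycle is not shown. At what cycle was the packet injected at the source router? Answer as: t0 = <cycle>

t0 = 3

At hop 1 the cycle is 5; in general cyc_k = t0 + kL.
Therefore t0 = 5 − L = 3.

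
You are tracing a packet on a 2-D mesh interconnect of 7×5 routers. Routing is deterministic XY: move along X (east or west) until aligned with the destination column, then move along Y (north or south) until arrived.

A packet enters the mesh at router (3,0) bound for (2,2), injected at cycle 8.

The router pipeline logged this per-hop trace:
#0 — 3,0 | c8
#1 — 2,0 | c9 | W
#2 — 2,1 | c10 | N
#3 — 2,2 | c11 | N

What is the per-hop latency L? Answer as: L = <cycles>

From hop 0 (8) to hop 1 (9): +1 cycles.
Per-hop latency L = Δcyc = 1.

L = 1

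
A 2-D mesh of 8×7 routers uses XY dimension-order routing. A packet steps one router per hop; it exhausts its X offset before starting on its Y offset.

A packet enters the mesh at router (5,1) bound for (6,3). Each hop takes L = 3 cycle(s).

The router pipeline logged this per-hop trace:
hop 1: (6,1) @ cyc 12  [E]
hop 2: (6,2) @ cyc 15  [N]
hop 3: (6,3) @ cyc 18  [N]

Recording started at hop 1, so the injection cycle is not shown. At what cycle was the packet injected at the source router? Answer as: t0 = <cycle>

t0 = 9

cyc[1] = 12 and cyc[k] = t0 + k·L for every k.
Therefore t0 = 12 − L = 9.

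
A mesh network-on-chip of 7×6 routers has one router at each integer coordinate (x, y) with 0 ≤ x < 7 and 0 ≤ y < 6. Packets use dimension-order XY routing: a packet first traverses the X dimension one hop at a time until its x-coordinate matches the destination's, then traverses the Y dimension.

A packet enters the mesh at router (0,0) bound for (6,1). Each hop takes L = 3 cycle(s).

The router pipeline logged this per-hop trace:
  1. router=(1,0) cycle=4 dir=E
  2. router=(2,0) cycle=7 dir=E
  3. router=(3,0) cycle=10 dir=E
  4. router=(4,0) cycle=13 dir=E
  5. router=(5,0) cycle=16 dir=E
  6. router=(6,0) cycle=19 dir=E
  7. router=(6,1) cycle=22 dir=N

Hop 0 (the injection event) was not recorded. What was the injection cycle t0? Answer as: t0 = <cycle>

t0 = 1

At hop 1 the cycle is 4; in general cyc_k = t0 + kL.
t0 = cyc[1] − L = 4 − 3 = 1.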